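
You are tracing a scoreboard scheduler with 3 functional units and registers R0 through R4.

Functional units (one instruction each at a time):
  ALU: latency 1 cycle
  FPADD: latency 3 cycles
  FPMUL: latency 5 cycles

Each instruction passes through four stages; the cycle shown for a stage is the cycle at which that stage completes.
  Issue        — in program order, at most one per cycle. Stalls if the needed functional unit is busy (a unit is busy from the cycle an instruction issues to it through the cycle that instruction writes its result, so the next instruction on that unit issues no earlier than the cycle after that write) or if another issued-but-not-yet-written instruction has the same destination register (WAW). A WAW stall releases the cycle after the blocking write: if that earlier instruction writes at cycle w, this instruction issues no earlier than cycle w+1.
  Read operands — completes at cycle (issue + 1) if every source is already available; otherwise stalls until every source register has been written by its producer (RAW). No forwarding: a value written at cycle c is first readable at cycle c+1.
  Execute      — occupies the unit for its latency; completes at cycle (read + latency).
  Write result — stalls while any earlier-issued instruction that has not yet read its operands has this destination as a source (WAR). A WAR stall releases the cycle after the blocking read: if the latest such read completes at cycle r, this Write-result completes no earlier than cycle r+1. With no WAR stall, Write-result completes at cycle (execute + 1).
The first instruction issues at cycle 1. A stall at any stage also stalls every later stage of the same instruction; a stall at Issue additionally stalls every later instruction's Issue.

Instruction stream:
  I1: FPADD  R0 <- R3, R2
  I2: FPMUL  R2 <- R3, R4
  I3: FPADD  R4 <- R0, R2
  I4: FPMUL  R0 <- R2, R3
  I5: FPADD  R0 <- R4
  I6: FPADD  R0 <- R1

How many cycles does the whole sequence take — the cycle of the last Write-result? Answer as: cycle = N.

cycle = 29

I1  is:1  ro:2  ex:5  wr:6
I2  is:2  ro:3  ex:8  wr:9
I3  is:7  ro:10  ex:13  wr:14  — struct: FPADD busy until I1 writes@6, RAW R2: wait I2 write@9
I4  is:10  ro:11  ex:16  wr:17  — struct: FPMUL busy until I2 writes@9
I5  is:18  ro:19  ex:22  wr:23  — WAW R0: wait I4 write@17
I6  is:24  ro:25  ex:28  wr:29  — struct: FPADD busy until I5 writes@23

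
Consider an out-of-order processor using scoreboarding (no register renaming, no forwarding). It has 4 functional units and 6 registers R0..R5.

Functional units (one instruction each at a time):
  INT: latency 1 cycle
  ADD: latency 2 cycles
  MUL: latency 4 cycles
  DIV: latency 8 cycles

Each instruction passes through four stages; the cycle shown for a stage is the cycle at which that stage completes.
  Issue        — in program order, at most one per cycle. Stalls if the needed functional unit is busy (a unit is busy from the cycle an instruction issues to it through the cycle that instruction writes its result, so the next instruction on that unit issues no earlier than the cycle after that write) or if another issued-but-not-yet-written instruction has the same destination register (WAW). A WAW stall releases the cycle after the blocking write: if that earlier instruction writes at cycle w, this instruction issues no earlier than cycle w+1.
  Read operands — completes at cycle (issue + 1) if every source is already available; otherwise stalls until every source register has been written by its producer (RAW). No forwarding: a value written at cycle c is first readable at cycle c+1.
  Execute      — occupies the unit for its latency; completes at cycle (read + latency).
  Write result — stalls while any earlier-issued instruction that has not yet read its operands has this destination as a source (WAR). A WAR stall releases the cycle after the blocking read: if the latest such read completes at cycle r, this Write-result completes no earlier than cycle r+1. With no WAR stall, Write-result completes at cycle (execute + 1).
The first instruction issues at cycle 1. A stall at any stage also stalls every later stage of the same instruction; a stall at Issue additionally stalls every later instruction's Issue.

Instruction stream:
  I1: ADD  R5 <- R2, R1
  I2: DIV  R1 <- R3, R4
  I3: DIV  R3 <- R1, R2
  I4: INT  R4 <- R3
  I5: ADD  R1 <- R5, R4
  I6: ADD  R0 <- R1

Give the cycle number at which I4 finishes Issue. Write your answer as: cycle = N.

  I1 | 1 | 2 | 4 | 5
  I2 | 2 | 3 | 11 | 12
  I3 | 13 | 14 | 22 | 23   struct: DIV busy until I2 writes@12
  I4 | 14 | 24 | 25 | 26   RAW R3: wait I3 write@23
  I5 | 15 | 27 | 29 | 30   RAW R4: wait I4 write@26
  I6 | 31 | 32 | 34 | 35   struct: ADD busy until I5 writes@30

cycle = 14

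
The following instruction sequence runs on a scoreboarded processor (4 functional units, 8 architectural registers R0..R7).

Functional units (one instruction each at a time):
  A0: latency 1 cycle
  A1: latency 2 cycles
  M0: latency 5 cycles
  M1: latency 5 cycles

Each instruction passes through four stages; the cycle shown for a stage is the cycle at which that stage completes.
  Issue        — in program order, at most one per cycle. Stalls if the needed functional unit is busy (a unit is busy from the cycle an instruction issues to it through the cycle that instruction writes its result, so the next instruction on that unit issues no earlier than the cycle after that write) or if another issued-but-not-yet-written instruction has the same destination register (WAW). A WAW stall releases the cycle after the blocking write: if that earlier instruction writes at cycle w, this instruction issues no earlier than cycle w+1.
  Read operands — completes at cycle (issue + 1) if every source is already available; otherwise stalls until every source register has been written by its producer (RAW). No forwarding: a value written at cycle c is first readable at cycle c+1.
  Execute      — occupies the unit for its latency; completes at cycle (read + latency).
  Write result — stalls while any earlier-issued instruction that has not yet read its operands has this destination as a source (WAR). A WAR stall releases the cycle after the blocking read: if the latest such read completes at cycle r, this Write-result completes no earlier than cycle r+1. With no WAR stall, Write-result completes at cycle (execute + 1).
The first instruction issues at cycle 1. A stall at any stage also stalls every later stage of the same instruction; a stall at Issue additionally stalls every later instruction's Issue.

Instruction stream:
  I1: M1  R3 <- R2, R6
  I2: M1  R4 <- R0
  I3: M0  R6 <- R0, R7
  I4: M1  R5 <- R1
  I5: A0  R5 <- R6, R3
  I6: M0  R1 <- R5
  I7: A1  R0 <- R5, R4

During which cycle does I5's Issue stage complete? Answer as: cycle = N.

  I1 | 1 | 2 | 7 | 8
  I2 | 9 | 10 | 15 | 16   struct: M1 busy until I1 writes@8
  I3 | 10 | 11 | 16 | 17
  I4 | 17 | 18 | 23 | 24   struct: M1 busy until I2 writes@16
  I5 | 25 | 26 | 27 | 28   WAW R5: wait I4 write@24
  I6 | 26 | 29 | 34 | 35   RAW R5: wait I5 write@28
  I7 | 27 | 29 | 31 | 32   RAW R5: wait I5 write@28

cycle = 25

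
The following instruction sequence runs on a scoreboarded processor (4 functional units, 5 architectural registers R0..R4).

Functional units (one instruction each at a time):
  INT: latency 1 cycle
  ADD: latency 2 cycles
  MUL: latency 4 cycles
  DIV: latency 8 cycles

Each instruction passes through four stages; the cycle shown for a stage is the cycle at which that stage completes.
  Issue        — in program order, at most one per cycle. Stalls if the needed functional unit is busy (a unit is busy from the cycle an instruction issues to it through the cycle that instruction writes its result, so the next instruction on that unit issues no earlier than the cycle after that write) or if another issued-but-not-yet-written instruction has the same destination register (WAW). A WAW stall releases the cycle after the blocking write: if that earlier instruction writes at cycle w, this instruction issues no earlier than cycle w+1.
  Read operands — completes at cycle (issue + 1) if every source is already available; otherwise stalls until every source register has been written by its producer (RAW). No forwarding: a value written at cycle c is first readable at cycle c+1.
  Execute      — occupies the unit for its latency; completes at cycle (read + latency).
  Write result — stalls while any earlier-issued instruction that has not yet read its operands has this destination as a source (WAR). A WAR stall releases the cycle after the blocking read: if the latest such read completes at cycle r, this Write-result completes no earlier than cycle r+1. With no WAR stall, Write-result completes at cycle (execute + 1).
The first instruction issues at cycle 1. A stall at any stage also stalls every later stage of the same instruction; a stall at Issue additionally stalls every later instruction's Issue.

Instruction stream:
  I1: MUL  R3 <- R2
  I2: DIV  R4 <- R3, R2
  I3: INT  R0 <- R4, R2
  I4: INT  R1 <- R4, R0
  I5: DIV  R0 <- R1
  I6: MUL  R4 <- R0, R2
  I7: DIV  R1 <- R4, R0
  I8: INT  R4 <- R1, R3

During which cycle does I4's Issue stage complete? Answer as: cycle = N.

cycle 1: I1→MUL
cycle 2: I1 RO; I2→DIV
cycle 3: I3→INT
cycle 6: I1 EX
cycle 7: I1 WR R3
cycle 8: I2 RO
cycle 16: I2 EX
cycle 17: I2 WR R4
cycle 18: I3 RO
cycle 19: I3 EX
cycle 20: I3 WR R0
cycle 21: I4→INT
cycle 22: I4 RO; I5→DIV
cycle 23: I4 EX; I6→MUL
cycle 24: I4 WR R1
cycle 25: I5 RO
cycle 33: I5 EX
cycle 34: I5 WR R0
cycle 35: I6 RO; I7→DIV
cycle 39: I6 EX
cycle 40: I6 WR R4
cycle 41: I7 RO; I8→INT
cycle 49: I7 EX
cycle 50: I7 WR R1
cycle 51: I8 RO
cycle 52: I8 EX
cycle 53: I8 WR R4

cycle = 21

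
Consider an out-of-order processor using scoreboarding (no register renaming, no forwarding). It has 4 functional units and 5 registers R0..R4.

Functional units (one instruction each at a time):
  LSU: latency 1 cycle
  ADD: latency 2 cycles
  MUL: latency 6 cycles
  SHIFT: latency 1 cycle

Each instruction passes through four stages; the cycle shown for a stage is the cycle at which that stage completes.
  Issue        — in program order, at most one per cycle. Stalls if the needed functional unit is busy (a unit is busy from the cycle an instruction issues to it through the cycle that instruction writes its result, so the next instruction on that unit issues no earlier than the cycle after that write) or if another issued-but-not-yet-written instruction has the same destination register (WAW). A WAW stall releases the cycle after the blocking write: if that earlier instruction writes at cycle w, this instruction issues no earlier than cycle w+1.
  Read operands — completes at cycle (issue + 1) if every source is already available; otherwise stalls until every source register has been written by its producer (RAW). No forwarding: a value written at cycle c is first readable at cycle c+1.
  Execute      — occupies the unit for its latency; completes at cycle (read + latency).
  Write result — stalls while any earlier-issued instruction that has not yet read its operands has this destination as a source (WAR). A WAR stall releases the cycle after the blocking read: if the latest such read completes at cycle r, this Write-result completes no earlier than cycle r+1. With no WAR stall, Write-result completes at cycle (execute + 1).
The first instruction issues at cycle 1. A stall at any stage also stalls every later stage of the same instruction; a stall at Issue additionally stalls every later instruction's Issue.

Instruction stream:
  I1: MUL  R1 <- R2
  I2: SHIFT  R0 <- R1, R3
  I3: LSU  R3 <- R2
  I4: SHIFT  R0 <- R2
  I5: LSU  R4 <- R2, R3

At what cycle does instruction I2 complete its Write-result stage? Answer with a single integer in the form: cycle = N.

[I1] 1/2/8/9
[I2] 2/10/11/12  (RAW R1: wait I1 write@9)
[I3] 3/4/5/11  (WAR R3: wait I2 read@10)
[I4] 13/14/15/16  (struct: SHIFT busy until I2 writes@12)
[I5] 14/15/16/17

cycle = 12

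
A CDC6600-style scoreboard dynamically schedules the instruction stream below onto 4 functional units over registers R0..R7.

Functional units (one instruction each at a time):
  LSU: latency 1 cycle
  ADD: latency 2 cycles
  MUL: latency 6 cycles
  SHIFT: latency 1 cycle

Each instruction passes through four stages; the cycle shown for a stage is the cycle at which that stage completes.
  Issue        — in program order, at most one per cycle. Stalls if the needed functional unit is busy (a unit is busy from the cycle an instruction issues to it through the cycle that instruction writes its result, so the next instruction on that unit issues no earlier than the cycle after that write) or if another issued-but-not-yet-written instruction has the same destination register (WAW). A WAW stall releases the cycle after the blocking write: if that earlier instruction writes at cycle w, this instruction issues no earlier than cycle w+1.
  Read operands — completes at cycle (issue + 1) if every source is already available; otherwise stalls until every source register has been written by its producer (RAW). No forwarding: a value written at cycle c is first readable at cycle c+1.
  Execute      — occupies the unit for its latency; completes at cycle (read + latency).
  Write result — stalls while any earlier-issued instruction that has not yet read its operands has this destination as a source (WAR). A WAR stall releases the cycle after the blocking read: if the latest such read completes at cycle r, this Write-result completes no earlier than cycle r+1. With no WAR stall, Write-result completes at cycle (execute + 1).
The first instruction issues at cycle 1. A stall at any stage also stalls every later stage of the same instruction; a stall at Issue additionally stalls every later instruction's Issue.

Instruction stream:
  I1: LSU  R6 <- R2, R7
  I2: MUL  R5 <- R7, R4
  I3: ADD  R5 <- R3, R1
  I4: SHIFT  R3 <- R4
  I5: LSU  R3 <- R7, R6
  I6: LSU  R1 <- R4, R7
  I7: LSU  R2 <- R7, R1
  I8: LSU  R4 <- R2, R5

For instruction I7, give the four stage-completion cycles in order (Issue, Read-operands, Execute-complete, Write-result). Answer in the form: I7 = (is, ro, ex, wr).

I7 = (24, 25, 26, 27)

[I1] 1/2/3/4
[I2] 2/3/9/10
[I3] 11/12/14/15  (WAW R5: wait I2 write@10)
[I4] 12/13/14/15
[I5] 16/17/18/19  (WAW R3: wait I4 write@15)
[I6] 20/21/22/23  (struct: LSU busy until I5 writes@19)
[I7] 24/25/26/27  (struct: LSU busy until I6 writes@23)
[I8] 28/29/30/31  (struct: LSU busy until I7 writes@27)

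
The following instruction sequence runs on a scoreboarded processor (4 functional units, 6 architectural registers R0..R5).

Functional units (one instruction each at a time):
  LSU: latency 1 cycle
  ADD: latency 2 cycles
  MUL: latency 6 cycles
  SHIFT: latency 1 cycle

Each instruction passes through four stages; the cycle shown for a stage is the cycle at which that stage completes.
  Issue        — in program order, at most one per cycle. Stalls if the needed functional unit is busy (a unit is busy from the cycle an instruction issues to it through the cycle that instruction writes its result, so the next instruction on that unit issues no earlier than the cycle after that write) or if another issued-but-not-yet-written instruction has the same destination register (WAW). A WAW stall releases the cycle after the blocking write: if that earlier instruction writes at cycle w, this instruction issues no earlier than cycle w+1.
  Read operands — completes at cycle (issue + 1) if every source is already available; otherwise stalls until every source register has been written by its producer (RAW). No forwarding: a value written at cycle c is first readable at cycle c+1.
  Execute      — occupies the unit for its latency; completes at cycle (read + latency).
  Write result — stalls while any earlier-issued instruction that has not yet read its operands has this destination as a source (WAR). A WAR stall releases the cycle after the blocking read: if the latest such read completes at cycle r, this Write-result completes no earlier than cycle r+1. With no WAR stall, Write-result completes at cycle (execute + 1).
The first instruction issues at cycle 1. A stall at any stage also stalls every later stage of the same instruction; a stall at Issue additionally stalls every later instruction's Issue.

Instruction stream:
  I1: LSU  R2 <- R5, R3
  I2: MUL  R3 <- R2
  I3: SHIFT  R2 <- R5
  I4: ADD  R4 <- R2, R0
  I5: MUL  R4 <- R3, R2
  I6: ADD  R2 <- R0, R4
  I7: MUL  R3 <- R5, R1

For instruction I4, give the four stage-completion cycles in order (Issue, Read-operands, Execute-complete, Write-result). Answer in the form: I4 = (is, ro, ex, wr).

c1: issue I1 (LSU)
c2: I1 read-ops, issue I2 (MUL)
c3: I1 finished on LSU
c4: I1→R2
c5: I2 read-ops, issue I3 (SHIFT)
c6: I3 read-ops, issue I4 (ADD)
c7: I3 finished on SHIFT
c8: I3→R2
c9: I4 read-ops
c11: I2 finished on MUL, I4 finished on ADD
c12: I2→R3, I4→R4
c13: issue I5 (MUL)
c14: I5 read-ops, issue I6 (ADD)
c20: I5 finished on MUL
c21: I5→R4
c22: I6 read-ops, issue I7 (MUL)
c23: I7 read-ops
c24: I6 finished on ADD
c25: I6→R2
c29: I7 finished on MUL
c30: I7→R3

I4 = (6, 9, 11, 12)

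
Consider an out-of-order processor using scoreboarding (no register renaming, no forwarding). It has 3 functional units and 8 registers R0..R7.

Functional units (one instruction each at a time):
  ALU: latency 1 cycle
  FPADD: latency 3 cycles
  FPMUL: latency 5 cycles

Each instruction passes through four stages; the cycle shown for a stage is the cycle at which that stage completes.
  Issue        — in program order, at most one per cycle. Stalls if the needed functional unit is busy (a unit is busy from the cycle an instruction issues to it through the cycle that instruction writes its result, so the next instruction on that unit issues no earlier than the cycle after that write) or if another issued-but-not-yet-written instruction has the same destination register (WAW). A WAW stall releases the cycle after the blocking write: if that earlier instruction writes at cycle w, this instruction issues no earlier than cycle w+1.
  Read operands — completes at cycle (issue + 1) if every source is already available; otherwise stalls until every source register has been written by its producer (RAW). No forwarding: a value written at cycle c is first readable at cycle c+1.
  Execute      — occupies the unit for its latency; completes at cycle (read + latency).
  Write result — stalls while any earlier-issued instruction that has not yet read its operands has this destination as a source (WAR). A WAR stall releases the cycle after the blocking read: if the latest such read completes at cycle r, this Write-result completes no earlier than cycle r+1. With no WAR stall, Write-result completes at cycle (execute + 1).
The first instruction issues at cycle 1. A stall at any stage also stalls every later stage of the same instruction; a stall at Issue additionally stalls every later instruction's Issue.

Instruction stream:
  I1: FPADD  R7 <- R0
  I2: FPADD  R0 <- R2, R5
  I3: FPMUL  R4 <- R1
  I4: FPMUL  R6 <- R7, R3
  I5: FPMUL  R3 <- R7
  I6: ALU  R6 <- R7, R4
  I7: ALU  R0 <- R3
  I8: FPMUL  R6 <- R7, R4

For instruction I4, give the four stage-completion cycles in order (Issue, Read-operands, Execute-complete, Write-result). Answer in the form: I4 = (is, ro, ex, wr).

I1: IS=1 RO=2 EX=5 WR=6
I2: IS=7 RO=8 EX=11 WR=12  [struct: FPADD busy until I1 writes@6]
I3: IS=8 RO=9 EX=14 WR=15
I4: IS=16 RO=17 EX=22 WR=23  [struct: FPMUL busy until I3 writes@15]
I5: IS=24 RO=25 EX=30 WR=31  [struct: FPMUL busy until I4 writes@23]
I6: IS=25 RO=26 EX=27 WR=28
I7: IS=29 RO=32 EX=33 WR=34  [struct: ALU busy until I6 writes@28; RAW R3: wait I5 write@31]
I8: IS=32 RO=33 EX=38 WR=39  [struct: FPMUL busy until I5 writes@31]

I4 = (16, 17, 22, 23)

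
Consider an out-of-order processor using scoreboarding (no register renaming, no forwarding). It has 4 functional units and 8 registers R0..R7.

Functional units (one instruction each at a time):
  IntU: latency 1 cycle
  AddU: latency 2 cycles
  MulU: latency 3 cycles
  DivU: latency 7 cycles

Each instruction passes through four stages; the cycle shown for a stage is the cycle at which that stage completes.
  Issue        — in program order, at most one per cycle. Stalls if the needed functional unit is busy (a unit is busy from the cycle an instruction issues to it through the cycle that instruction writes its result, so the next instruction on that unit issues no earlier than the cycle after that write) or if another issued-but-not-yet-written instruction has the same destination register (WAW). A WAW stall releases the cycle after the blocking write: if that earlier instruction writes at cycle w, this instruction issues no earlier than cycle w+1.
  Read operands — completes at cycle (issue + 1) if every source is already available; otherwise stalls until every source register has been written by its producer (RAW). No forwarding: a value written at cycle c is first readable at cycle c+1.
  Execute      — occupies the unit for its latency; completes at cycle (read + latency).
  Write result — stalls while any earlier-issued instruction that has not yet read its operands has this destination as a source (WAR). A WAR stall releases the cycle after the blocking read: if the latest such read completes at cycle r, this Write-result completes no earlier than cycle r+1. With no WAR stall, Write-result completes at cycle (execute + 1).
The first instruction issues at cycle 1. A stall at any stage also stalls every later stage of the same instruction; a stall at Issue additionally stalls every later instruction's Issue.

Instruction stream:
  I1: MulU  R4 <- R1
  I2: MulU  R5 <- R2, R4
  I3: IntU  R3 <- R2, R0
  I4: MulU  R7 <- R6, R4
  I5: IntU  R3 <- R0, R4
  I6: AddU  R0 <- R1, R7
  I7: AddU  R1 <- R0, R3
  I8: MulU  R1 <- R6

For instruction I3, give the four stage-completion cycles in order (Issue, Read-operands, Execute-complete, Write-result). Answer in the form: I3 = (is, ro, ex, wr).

I1 -> (1, 2, 5, 6)
I2 -> (7, 8, 11, 12)  // struct: MulU busy until I1 writes@6
I3 -> (8, 9, 10, 11)
I4 -> (13, 14, 17, 18)  // struct: MulU busy until I2 writes@12
I5 -> (14, 15, 16, 17)
I6 -> (15, 19, 21, 22)  // RAW R7: wait I4 write@18
I7 -> (23, 24, 26, 27)  // struct: AddU busy until I6 writes@22
I8 -> (28, 29, 32, 33)  // WAW R1: wait I7 write@27

I3 = (8, 9, 10, 11)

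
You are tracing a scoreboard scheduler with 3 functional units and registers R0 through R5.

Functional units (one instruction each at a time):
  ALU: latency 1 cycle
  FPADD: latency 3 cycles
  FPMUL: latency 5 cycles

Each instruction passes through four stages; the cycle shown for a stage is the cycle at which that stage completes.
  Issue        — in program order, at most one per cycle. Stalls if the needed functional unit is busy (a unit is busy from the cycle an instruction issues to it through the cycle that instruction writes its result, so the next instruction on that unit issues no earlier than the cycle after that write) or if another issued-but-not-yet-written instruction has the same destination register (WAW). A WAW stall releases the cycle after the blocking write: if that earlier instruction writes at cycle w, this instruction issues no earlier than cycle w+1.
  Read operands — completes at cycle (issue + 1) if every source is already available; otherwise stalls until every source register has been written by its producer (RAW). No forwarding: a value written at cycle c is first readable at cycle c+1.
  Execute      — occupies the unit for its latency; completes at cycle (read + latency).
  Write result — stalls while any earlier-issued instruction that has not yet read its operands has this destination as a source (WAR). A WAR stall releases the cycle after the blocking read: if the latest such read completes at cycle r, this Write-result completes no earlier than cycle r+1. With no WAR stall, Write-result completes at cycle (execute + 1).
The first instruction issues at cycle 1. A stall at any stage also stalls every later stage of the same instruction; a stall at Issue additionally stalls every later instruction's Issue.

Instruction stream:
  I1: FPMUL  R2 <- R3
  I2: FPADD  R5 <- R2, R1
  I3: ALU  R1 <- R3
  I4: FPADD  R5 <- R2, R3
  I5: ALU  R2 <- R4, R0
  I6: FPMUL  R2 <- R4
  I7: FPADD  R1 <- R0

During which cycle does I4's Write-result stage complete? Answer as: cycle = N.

cycle 1: I1 issues→FPMUL
cycle 2: I1 reads · I2 issues→FPADD
cycle 3: I3 issues→ALU
cycle 4: I3 reads
cycle 5: I3 exec-done
cycle 7: I1 exec-done
cycle 8: I1 writes R2
cycle 9: I2 reads
cycle 10: I3 writes R1
cycle 12: I2 exec-done
cycle 13: I2 writes R5
cycle 14: I4 issues→FPADD
cycle 15: I4 reads · I5 issues→ALU
cycle 16: I5 reads
cycle 17: I5 exec-done
cycle 18: I4 exec-done · I5 writes R2
cycle 19: I4 writes R5 · I6 issues→FPMUL
cycle 20: I6 reads · I7 issues→FPADD
cycle 21: I7 reads
cycle 24: I7 exec-done
cycle 25: I6 exec-done · I7 writes R1
cycle 26: I6 writes R2

cycle = 19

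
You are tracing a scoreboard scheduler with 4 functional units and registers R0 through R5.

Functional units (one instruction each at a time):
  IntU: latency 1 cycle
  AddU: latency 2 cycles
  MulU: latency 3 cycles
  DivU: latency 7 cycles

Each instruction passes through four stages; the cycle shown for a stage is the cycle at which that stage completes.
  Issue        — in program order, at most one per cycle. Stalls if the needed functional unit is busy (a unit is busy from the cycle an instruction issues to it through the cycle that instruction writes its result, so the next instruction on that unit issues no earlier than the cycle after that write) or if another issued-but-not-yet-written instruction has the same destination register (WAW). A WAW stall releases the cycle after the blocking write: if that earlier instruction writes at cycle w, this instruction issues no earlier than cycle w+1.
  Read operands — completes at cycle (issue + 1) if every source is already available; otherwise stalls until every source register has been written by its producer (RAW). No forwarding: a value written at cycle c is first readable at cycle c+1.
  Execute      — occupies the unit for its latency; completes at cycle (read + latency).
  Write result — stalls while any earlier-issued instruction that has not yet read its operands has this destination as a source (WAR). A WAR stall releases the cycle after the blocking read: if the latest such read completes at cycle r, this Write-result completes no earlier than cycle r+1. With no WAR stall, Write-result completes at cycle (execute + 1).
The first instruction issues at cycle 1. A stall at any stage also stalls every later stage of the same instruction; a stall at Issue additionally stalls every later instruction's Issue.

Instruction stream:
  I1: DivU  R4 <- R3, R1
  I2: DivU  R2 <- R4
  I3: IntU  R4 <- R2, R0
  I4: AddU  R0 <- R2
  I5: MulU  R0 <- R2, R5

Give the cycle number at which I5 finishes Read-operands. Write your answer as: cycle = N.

I1  is:1  ro:2  ex:9  wr:10
I2  is:11  ro:12  ex:19  wr:20  — struct: DivU busy until I1 writes@10
I3  is:12  ro:21  ex:22  wr:23  — RAW R2: wait I2 write@20
I4  is:13  ro:21  ex:23  wr:24  — RAW R2: wait I2 write@20
I5  is:25  ro:26  ex:29  wr:30  — WAW R0: wait I4 write@24

cycle = 26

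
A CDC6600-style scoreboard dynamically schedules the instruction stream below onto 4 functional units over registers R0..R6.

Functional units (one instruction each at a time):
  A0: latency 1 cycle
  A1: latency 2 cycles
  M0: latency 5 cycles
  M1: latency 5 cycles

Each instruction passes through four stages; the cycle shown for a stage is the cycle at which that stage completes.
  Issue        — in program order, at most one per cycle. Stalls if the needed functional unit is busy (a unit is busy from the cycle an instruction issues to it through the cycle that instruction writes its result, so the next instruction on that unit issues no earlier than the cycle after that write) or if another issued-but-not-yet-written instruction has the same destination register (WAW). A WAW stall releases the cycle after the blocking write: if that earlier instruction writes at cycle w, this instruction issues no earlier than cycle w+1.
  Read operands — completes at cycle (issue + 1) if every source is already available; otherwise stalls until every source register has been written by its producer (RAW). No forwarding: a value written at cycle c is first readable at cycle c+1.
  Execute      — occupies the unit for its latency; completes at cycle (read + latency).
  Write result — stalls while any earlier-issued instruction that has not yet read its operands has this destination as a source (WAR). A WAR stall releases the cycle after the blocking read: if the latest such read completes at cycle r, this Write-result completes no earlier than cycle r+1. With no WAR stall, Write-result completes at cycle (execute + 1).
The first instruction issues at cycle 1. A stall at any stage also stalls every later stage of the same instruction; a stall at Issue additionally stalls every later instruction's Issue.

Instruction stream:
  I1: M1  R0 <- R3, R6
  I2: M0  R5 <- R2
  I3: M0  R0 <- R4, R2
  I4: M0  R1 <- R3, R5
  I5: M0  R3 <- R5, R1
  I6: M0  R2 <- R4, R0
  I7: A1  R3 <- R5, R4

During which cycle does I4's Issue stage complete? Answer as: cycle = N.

cycle = 18

I1 -> (1, 2, 7, 8)
I2 -> (2, 3, 8, 9)
I3 -> (10, 11, 16, 17)  // struct: M0 busy until I2 writes@9
I4 -> (18, 19, 24, 25)  // struct: M0 busy until I3 writes@17
I5 -> (26, 27, 32, 33)  // struct: M0 busy until I4 writes@25
I6 -> (34, 35, 40, 41)  // struct: M0 busy until I5 writes@33
I7 -> (35, 36, 38, 39)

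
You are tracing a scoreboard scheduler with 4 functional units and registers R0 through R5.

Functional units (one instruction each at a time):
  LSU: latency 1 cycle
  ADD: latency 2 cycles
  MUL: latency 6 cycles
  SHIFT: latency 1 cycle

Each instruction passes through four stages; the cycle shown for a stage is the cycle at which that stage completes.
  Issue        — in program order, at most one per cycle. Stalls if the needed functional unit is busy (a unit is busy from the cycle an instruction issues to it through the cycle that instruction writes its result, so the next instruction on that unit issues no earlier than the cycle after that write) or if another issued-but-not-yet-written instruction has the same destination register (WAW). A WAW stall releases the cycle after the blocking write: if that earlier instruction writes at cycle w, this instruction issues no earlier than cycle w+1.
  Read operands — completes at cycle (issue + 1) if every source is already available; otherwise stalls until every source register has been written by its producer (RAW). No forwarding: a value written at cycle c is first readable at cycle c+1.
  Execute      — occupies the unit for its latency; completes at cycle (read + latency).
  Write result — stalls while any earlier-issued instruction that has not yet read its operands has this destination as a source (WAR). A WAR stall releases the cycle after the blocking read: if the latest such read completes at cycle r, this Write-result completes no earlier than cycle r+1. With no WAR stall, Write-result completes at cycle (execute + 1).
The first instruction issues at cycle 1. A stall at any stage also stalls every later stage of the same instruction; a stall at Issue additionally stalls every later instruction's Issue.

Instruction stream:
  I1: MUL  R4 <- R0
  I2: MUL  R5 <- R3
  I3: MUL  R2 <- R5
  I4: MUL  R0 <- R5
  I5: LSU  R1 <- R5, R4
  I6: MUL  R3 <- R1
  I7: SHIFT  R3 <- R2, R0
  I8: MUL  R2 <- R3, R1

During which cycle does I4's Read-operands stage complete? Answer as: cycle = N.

cycle = 29

t=1  I1 dispatched to MUL
t=2  I1 operands ready
t=8  I1 complete
t=9  R4←I1
t=10  I2 dispatched to MUL
t=11  I2 operands ready
t=17  I2 complete
t=18  R5←I2
t=19  I3 dispatched to MUL
t=20  I3 operands ready
t=26  I3 complete
t=27  R2←I3
t=28  I4 dispatched to MUL
t=29  I4 operands ready; I5 dispatched to LSU
t=30  I5 operands ready
t=31  I5 complete
t=32  R1←I5
t=35  I4 complete
t=36  R0←I4
t=37  I6 dispatched to MUL
t=38  I6 operands ready
t=44  I6 complete
t=45  R3←I6
t=46  I7 dispatched to SHIFT
t=47  I7 operands ready; I8 dispatched to MUL
t=48  I7 complete
t=49  R3←I7
t=50  I8 operands ready
t=56  I8 complete
t=57  R2←I8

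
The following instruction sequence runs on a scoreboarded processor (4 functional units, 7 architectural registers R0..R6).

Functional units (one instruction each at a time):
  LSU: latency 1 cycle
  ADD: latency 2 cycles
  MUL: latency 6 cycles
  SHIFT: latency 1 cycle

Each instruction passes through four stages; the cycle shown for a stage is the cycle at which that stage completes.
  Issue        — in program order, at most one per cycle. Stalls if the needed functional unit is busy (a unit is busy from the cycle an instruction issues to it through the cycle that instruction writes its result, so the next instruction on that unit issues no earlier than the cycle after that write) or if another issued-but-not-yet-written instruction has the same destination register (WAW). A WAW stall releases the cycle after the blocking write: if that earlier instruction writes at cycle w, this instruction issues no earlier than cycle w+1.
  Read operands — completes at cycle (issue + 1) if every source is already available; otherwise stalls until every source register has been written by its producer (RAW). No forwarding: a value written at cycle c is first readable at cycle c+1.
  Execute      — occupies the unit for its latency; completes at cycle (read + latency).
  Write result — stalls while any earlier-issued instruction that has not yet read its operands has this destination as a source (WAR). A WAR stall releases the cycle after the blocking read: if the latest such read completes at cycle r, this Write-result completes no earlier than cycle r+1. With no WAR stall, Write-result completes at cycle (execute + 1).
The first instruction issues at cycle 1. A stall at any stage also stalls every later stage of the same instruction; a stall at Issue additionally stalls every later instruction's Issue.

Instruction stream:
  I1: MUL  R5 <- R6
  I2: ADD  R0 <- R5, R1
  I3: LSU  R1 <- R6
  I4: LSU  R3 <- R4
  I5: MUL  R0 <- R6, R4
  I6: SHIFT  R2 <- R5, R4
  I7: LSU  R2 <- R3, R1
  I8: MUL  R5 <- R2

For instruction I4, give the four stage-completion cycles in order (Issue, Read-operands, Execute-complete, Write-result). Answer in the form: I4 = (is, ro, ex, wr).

I4 = (12, 13, 14, 15)

1) issue 1, read 2, done 8, write 9
2) issue 2, read 10, done 12, write 13  <RAW R5: wait I1 write@9>
3) issue 3, read 4, done 5, write 11  <WAR R1: wait I2 read@10>
4) issue 12, read 13, done 14, write 15  <struct: LSU busy until I3 writes@11>
5) issue 14, read 15, done 21, write 22  <WAW R0: wait I2 write@13>
6) issue 15, read 16, done 17, write 18
7) issue 19, read 20, done 21, write 22  <WAW R2: wait I6 write@18>
8) issue 23, read 24, done 30, write 31  <struct: MUL busy until I5 writes@22>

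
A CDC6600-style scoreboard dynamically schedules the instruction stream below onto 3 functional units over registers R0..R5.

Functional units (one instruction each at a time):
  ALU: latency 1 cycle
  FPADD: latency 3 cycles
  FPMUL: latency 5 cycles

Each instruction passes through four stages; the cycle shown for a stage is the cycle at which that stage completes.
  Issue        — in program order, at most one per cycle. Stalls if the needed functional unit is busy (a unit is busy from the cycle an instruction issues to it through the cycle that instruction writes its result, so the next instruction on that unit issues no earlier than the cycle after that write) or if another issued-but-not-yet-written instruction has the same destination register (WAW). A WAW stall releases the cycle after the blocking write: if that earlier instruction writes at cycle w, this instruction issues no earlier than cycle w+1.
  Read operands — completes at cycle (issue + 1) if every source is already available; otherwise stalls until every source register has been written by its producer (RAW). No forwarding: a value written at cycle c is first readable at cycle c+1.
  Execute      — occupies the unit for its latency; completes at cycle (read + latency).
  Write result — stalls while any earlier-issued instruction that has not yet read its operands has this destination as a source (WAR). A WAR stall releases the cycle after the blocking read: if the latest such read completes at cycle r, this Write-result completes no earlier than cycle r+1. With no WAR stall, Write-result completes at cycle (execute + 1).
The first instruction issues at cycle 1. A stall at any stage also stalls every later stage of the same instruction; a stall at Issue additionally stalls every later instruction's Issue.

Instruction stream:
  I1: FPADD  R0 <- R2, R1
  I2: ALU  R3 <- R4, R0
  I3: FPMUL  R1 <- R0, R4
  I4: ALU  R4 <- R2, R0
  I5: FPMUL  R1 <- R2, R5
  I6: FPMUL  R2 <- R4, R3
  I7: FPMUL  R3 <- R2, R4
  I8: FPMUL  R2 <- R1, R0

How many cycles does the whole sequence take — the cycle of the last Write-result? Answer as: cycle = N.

cycle = 45

c1: I1 issues→FPADD
c2: I1 reads; I2 issues→ALU
c3: I3 issues→FPMUL
c5: I1 exec-done
c6: I1 writes R0
c7: I2 reads; I3 reads
c8: I2 exec-done
c9: I2 writes R3
c10: I4 issues→ALU
c11: I4 reads
c12: I3 exec-done; I4 exec-done
c13: I3 writes R1; I4 writes R4
c14: I5 issues→FPMUL
c15: I5 reads
c20: I5 exec-done
c21: I5 writes R1
c22: I6 issues→FPMUL
c23: I6 reads
c28: I6 exec-done
c29: I6 writes R2
c30: I7 issues→FPMUL
c31: I7 reads
c36: I7 exec-done
c37: I7 writes R3
c38: I8 issues→FPMUL
c39: I8 reads
c44: I8 exec-done
c45: I8 writes R2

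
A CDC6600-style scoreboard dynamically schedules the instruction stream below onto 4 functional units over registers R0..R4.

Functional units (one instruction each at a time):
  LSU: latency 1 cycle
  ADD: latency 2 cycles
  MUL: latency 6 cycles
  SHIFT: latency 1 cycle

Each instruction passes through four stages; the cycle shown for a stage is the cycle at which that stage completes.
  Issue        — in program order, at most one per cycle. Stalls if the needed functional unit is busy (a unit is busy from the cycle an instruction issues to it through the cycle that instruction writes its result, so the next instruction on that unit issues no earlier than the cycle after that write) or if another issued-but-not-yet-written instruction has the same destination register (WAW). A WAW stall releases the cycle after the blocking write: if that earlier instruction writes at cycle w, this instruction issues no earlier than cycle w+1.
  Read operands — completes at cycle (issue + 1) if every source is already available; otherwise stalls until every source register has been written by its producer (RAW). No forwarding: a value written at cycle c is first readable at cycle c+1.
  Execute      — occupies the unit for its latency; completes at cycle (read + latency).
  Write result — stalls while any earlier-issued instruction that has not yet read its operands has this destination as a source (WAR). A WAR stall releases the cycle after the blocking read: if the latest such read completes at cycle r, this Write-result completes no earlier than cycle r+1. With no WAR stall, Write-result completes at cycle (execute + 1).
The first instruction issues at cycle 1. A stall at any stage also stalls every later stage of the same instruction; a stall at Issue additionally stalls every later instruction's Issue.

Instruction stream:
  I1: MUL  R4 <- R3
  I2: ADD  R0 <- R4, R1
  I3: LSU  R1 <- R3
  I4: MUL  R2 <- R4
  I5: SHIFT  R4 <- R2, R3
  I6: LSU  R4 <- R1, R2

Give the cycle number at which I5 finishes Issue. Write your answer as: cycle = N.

c1: I1→MUL
c2: I1 RO | I2→ADD
c3: I3→LSU
c4: I3 RO
c5: I3 EX
c8: I1 EX
c9: I1 WR R4
c10: I2 RO | I4→MUL
c11: I3 WR R1 | I4 RO | I5→SHIFT
c12: I2 EX
c13: I2 WR R0
c17: I4 EX
c18: I4 WR R2
c19: I5 RO
c20: I5 EX
c21: I5 WR R4
c22: I6→LSU
c23: I6 RO
c24: I6 EX
c25: I6 WR R4

cycle = 11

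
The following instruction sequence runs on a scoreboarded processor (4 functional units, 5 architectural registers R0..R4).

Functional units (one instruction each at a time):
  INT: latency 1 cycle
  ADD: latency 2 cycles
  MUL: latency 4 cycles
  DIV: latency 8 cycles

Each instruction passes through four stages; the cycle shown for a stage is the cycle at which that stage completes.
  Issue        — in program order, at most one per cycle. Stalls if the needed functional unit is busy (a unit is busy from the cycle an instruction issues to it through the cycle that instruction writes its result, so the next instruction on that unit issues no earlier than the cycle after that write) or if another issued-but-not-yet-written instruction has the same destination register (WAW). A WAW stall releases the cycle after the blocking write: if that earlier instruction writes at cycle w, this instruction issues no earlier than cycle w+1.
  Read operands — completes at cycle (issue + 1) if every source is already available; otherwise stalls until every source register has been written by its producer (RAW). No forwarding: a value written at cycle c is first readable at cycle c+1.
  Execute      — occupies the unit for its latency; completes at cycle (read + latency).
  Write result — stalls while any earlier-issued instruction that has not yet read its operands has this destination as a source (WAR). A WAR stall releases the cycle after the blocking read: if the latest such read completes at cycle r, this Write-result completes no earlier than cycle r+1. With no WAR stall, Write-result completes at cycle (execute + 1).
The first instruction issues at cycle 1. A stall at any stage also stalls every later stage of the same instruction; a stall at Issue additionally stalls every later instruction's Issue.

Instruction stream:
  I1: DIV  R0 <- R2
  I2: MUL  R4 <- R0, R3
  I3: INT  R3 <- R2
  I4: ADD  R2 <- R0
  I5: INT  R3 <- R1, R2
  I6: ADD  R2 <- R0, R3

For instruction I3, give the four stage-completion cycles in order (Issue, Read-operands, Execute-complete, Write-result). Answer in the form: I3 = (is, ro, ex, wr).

I3 = (3, 4, 5, 13)

I1 -> (1, 2, 10, 11)
I2 -> (2, 12, 16, 17)  // RAW R0: wait I1 write@11
I3 -> (3, 4, 5, 13)  // WAR R3: wait I2 read@12
I4 -> (4, 12, 14, 15)  // RAW R0: wait I1 write@11
I5 -> (14, 16, 17, 18)  // struct: INT busy until I3 writes@13, RAW R2: wait I4 write@15
I6 -> (16, 19, 21, 22)  // struct: ADD busy until I4 writes@15, RAW R3: wait I5 write@18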